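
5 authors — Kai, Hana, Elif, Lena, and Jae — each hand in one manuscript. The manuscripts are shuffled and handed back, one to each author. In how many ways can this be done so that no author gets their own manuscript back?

44

Let Aᵢ be the assignments in which author i gets their own manuscript. We want the size of the complement of A₁∪…∪A_5.
By inclusion–exclusion this is Σ_{j=0}^{5} (−1)^j C(5,j)·(5−j)!.
Computing: 120 − 120 + 60 − 20 + 5 − 1 = 44.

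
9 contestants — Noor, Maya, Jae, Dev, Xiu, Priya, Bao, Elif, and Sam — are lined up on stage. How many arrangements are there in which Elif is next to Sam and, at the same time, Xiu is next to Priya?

Treat {Elif,Sam} as one block (2 orders) and {Xiu,Priya} as another (2 orders).
That leaves 7 units to arrange: 2 × 2 × 7! = 4 × 5040 = 20160.

20160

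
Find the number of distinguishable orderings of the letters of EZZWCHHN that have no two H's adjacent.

There are 8!/(2!·2!) = 10080 arrangements of EZZWCHHN in total.
Arrangements with the H's together: treat HH as one letter, giving (7)!/(2!) = 2520.
Subtracting, 10080 − 2520 = 7560 arrangements keep the H's apart.

7560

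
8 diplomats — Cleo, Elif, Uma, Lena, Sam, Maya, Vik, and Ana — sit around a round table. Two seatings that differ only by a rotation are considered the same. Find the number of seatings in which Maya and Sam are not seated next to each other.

All circular seatings of 8 people number (7)! = 5040.
Seatings with Maya beside Sam: treat them as a block with 2 internal orders, giving 2 × (6)! = 1440.
Subtracting, 5040 − 1440 = 3600.

3600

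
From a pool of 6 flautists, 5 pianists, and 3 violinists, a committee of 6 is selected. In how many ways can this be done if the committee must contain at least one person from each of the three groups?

2430

With no constraint there are C(14,6) = 3003 possible selections.
Selections missing a whole group: no flautists → C(8,6) = 28; no pianists → C(9,6) = 84; no violinists → C(11,6) = 462.
Add back selections omitting two groups (i.e. drawn from a single group): C(6,6) + C(5,6) + C(3,6) = 1.
By inclusion–exclusion: 3003 − 574 + 1 = 2430.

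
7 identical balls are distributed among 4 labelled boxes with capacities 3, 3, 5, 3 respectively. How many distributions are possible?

By stars and bars, unrestricted non-negative solutions to x_1+…+x_4 = 7 number C(7+3,3) = 120.
Subtract solutions that violate a single cap (substitute x_i' = x_i − (cap_i+1)): x_1 ≥ 4 gives C(6,3) = 20; x_2 ≥ 4 gives C(6,3) = 20; x_3 ≥ 6 gives C(4,3) = 4; x_4 ≥ 4 gives C(6,3) = 20. Together 64.
No two caps can be exceeded simultaneously, so the pair terms are all 0.
By inclusion–exclusion the count is 120 − 64 + 0 = 56.

56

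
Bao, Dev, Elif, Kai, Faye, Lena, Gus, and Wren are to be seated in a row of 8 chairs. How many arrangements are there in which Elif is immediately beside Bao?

Glue Elif and Bao into one block (2 internal orders), leaving 7 units to arrange in a row.
That gives 2 × 7! = 2 × 5040 = 10080.

10080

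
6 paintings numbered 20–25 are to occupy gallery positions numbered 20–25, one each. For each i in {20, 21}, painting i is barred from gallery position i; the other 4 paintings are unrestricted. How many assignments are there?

504

Let Aᵢ (for i ∈ {20, 21}) be the placements that put painting i in its forbidden gallery position. Any j of these fix j positions, leaving (6−j)! ways to fill the rest, and there are C(2,j) ways to pick which j.
By inclusion–exclusion, the number of valid placements is Σ_{j=0}^{2} (−1)^j C(2,j)·(6−j)!.
Computing: 720 − 240 + 24 = 504.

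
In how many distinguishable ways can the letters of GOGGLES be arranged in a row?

840

Letter multiplicities in GOGGLES: E×1, G×3, L×1, O×1, S×1.
So there are 7! / (3!) = 840 distinguishable arrangements.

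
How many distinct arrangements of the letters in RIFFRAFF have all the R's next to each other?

Treat the 2 copies of R as a single block. The multiset to arrange is then {RR, A, F, F, F, F, I}, 7 items in all.
That gives (7)!/(4!) = 210 arrangements.

210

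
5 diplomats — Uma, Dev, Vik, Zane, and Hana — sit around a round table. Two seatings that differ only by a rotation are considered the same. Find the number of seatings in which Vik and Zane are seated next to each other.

Treat {Vik, Zane} as one unit (2 internal orders) and seat the resulting 4 units around the table: (3)! circular arrangements.
So 2 × (3)! = 2 × 6 = 12.

12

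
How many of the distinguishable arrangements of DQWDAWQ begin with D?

180

Fix D in the first position and arrange the remaining 6 letters.
Those 6 letters have Q appearing twice and W appearing twice, giving (6)!/(2!·2!) = 180.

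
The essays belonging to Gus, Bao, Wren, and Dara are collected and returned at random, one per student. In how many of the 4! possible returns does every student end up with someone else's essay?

This is the derangement count D_4: permutations of 4 items with no fixed point.
By inclusion–exclusion this is Σ_{j=0}^{4} (−1)^j C(4,j)·(4−j)!.
Computing: 24 − 24 + 12 − 4 + 1 = 9.

9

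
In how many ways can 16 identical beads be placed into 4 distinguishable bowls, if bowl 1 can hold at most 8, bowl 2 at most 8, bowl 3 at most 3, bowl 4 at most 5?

By stars and bars, unrestricted non-negative solutions to x_1+…+x_4 = 16 number C(16+3,3) = 969.
Subtract solutions that violate a single cap (substitute x_i' = x_i − (cap_i+1)): x_1 ≥ 9 gives C(10,3) = 120; x_2 ≥ 9 gives C(10,3) = 120; x_3 ≥ 4 gives C(15,3) = 455; x_4 ≥ 6 gives C(13,3) = 286. Together 981.
Add back pairs where two caps are both exceeded: 0 + 20 + 4 + 20 + 4 + 84 = 132.
By inclusion–exclusion the count is 969 − 981 + 132 = 120.

120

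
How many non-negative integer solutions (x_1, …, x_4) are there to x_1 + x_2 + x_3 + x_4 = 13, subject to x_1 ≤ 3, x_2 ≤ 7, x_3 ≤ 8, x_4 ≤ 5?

Ignoring the caps, the number of non-negative solutions to x_1+…+x_4 = 13 is C(16,3) = 560.
Subtract solutions that violate a single cap (substitute x_i' = x_i − (cap_i+1)): x_1 ≥ 4 gives C(12,3) = 220; x_2 ≥ 8 gives C(8,3) = 56; x_3 ≥ 9 gives C(7,3) = 35; x_4 ≥ 6 gives C(10,3) = 120. Together 431.
Add back pairs where two caps are both exceeded: 4 + 1 + 20 + 0 + 0 + 0 = 25.
By inclusion–exclusion the count is 560 − 431 + 25 = 154.

154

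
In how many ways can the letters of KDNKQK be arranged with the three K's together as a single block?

24

Treat the 3 copies of K as a single block. The multiset to arrange is then {KKK, D, N, Q}, 4 items in all.
All 4 items are distinct, so there are (4)! = 24 arrangements.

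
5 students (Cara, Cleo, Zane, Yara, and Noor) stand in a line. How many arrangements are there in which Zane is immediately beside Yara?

48

Treat {Zane, Yara} as a single unit. There are 4 units to order, and the pair itself can be ordered 2 ways.
So the count is 2·(4)! = 48.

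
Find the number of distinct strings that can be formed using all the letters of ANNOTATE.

Letter multiplicities in ANNOTATE: A×2, E×1, N×2, O×1, T×2.
The number of distinct arrangements is 8!/(2!·2!·2!) = 40320/8 = 5040.

5040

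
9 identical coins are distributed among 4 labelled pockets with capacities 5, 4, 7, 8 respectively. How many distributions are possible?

By stars and bars, unrestricted non-negative solutions to x_1+…+x_4 = 9 number C(9+3,3) = 220.
Subtract solutions that violate a single cap (substitute x_i' = x_i − (cap_i+1)): x_1 ≥ 6 gives C(6,3) = 20; x_2 ≥ 5 gives C(7,3) = 35; x_3 ≥ 8 gives C(4,3) = 4; x_4 ≥ 9 gives C(3,3) = 1. Together 60.
No two caps can be exceeded simultaneously, so the pair terms are all 0.
By inclusion–exclusion the count is 220 − 60 + 0 = 160.

160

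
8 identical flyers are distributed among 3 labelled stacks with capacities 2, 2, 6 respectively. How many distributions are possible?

6

Without the upper bounds there are C(10,2) = 45 ways to split 8 among 3 stacks.
Subtract solutions that violate a single cap (substitute x_i' = x_i − (cap_i+1)): x_1 ≥ 3 gives C(7,2) = 21; x_2 ≥ 3 gives C(7,2) = 21; x_3 ≥ 7 gives C(3,2) = 3. Together 45.
Add back pairs where two caps are both exceeded: 6 + 0 + 0 = 6.
By inclusion–exclusion the count is 45 − 45 + 6 = 6.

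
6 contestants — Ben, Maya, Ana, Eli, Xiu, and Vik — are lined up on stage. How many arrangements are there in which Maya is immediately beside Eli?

Treat {Maya, Eli} as a single unit. There are 5 units to order, and the pair itself can be ordered 2 ways.
That gives 2 × 5! = 2 × 120 = 240.

240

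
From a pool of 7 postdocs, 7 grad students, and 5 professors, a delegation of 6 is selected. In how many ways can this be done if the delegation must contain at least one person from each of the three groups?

22295

With no constraint there are C(19,6) = 27132 possible selections.
Subtract selections that omit an entire group: no postdocs → C(12,6) = 924; no grad students → C(12,6) = 924; no professors → C(14,6) = 3003.
Add back selections omitting two groups (i.e. drawn from a single group): C(7,6) + C(7,6) + C(5,6) = 14.
By inclusion–exclusion: 27132 − 4851 + 14 = 22295.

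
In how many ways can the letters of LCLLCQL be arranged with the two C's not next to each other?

There are 7!/(4!·2!) = 105 arrangements of LCLLCQL in total.
Arrangements with the C's together: treat CC as one letter, giving (6)!/(4!) = 30.
Hence 105 − 30 = 75.

75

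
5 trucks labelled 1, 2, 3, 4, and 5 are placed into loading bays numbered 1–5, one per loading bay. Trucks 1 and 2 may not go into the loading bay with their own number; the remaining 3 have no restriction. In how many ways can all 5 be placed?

78

Let Aᵢ (for i ∈ {1, 2}) be the placements that put truck i in its forbidden loading bay. Any j of these fix j positions, leaving (5−j)! ways to fill the rest, and there are C(2,j) ways to pick which j.
By inclusion–exclusion, the number of valid placements is Σ_{j=0}^{2} (−1)^j C(2,j)·(5−j)!.
Computing: 120 − 48 + 6 = 78.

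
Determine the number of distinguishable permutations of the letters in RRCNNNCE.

1680

The 8 letters of RRCNNNCE have repeats: C appearing twice, N appearing 3 times, and R appearing twice.
The number of distinct arrangements is 8!/(3!·2!·2!) = 40320/24 = 1680.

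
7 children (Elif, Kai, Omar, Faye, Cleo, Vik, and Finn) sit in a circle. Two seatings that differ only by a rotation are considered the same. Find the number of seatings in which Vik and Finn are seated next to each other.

Glue Vik and Finn into a block (2 internal orders). Seating 6 units around a circle gives (5)! arrangements.
So 2 × (5)! = 2 × 120 = 240.

240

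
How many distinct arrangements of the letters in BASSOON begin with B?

With the first slot taken by B, it remains to arrange the other 6 letters (ASSOON).
Those 6 letters have O appearing twice and S appearing twice, giving (6)!/(2!·2!) = 180.

180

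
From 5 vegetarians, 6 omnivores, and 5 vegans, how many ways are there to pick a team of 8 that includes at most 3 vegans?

11055

Split by how many vegans are chosen (0 through 3).
Sum: C(5,0)·C(11,8) + C(5,1)·C(11,7) + C(5,2)·C(11,6) + C(5,3)·C(11,5) = 165 + 1650 + 4620 + 4620 = 11055.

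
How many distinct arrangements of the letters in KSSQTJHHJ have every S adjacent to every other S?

Treat the 2 copies of S as a single block. The multiset to arrange is then {SS, H, H, J, J, K, Q, T}, 8 items in all.
That gives (8)!/(2!·2!) = 10080 arrangements.

10080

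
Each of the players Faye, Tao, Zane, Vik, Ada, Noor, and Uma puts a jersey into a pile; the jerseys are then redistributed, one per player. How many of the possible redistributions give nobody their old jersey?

This is the derangement count D_7: permutations of 7 items with no fixed point.
By inclusion–exclusion this is Σ_{j=0}^{7} (−1)^j C(7,j)·(7−j)!.
Computing: 5040 − 5040 + 2520 − 840 + 210 − 42 + 7 − 1 = 1854.

1854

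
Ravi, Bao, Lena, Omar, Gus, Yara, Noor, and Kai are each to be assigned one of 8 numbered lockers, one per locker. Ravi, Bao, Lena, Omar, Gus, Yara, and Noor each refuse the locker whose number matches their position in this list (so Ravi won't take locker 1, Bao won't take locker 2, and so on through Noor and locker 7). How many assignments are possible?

Let Aᵢ (for 1 ≤ i ≤ 7) be the placements that put person i in their forbidden locker. Any j of these fix j positions, leaving (8−j)! ways to fill the rest, and there are C(7,j) ways to pick which j.
By inclusion–exclusion, the number of valid placements is Σ_{j=0}^{7} (−1)^j C(7,j)·(8−j)!.
Computing: 40320 − 35280 + 15120 − 4200 + 840 − 126 + 14 − 1 = 16687.

16687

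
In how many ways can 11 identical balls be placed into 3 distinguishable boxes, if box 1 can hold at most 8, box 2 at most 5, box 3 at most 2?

By stars and bars, unrestricted non-negative solutions to x_1+…+x_3 = 11 number C(11+2,2) = 78.
Subtract solutions that violate a single cap (substitute x_i' = x_i − (cap_i+1)): x_1 ≥ 9 gives C(4,2) = 6; x_2 ≥ 6 gives C(7,2) = 21; x_3 ≥ 3 gives C(10,2) = 45. Together 72.
Add back pairs where two caps are both exceeded: 0 + 0 + 6 = 6.
By inclusion–exclusion the count is 78 − 72 + 6 = 12.

12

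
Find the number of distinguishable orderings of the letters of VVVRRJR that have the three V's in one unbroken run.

Treat the 3 copies of V as a single block. The multiset to arrange is then {VVV, J, R, R, R}, 5 items in all.
That gives (5)!/(3!) = 20 arrangements.

20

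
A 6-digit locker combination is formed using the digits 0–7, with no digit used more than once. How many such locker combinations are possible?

With no repetition, fill the 6 digits in order: 8 choices, then 7, down to 3.
8 × 7 × 6 × 5 × 4 × 3 = 20160.

20160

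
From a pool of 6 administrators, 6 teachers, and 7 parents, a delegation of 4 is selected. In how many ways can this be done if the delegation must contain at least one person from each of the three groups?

Unrestricted: C(19,4) = 3876 ways to pick any 4 of the 19.
Subtract selections that omit an entire group: no administrators → C(13,4) = 715; no teachers → C(13,4) = 715; no parents → C(12,4) = 495.
Add back selections omitting two groups (i.e. drawn from a single group): C(6,4) + C(6,4) + C(7,4) = 65.
By inclusion–exclusion: 3876 − 1925 + 65 = 2016.

2016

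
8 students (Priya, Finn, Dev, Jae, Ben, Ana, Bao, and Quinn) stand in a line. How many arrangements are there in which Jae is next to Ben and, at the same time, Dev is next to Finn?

2880

Treat {Jae,Ben} as one block (2 orders) and {Dev,Finn} as another (2 orders).
That leaves 6 units to arrange: 2 × 2 × 6! = 4 × 720 = 2880.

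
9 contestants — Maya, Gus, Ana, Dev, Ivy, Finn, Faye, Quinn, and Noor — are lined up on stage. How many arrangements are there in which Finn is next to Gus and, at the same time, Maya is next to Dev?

20160

Treat {Finn,Gus} as one block (2 orders) and {Maya,Dev} as another (2 orders).
That leaves 7 units to arrange: 2 × 2 × 7! = 4 × 5040 = 20160.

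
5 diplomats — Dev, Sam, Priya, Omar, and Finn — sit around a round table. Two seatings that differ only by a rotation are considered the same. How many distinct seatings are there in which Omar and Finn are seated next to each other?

12

Glue Omar and Finn into a block (2 internal orders). Seating 4 units around a circle gives (3)! arrangements.
So 2 × (3)! = 2 × 6 = 12.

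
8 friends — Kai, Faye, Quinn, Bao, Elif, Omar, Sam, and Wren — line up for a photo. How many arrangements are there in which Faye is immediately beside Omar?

Place the 6 others and the Faye-Omar pair as 7 objects in a line; the pair has 2 internal arrangements.
So the count is 2·(7)! = 10080.

10080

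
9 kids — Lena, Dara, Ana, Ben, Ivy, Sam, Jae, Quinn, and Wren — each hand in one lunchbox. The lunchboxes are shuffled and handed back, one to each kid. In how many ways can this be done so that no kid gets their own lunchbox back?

133496

Let Aᵢ be the assignments in which kid i gets their own lunchbox. We want the size of the complement of A₁∪…∪A_9.
By inclusion–exclusion this is Σ_{j=0}^{9} (−1)^j C(9,j)·(9−j)!.
Computing: 362880 − 362880 + 181440 − 60480 + 15120 − 3024 + 504 − 72 + 9 − 1 = 133496.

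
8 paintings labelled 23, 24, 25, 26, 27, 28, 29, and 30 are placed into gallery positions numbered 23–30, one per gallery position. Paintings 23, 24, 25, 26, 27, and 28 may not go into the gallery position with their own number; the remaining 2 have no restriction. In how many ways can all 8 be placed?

18806

Let Aᵢ (for 23 ≤ i ≤ 28) be the placements that put painting i in its forbidden gallery position. Any j of these fix j positions, leaving (8−j)! ways to fill the rest, and there are C(6,j) ways to pick which j.
By inclusion–exclusion, the number of valid placements is Σ_{j=0}^{6} (−1)^j C(6,j)·(8−j)!.
Computing: 40320 − 30240 + 10800 − 2400 + 360 − 36 + 2 = 18806.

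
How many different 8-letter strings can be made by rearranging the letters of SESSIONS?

The 8 letters of SESSIONS have repeats: S appearing 4 times.
The number of distinct arrangements is 8!/(4!) = 40320/24 = 1680.

1680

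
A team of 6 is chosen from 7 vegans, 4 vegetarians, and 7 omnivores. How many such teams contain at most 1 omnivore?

Split by how many omnivores are chosen (0 through 1).
Sum: C(7,0)·C(11,6) + C(7,1)·C(11,5) = 462 + 3234 = 3696.

3696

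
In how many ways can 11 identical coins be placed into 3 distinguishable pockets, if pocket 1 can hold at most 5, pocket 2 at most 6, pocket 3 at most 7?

By stars and bars, unrestricted non-negative solutions to x_1+…+x_3 = 11 number C(11+2,2) = 78.
Subtract solutions that violate a single cap (substitute x_i' = x_i − (cap_i+1)): x_1 ≥ 6 gives C(7,2) = 21; x_2 ≥ 7 gives C(6,2) = 15; x_3 ≥ 8 gives C(5,2) = 10. Together 46.
No two caps can be exceeded simultaneously, so the pair terms are all 0.
By inclusion–exclusion the count is 78 − 46 + 0 = 32.

32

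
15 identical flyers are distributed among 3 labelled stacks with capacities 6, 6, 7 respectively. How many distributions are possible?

15

By stars and bars, unrestricted non-negative solutions to x_1+…+x_3 = 15 number C(15+2,2) = 136.
Subtract solutions that violate a single cap (substitute x_i' = x_i − (cap_i+1)): x_1 ≥ 7 gives C(10,2) = 45; x_2 ≥ 7 gives C(10,2) = 45; x_3 ≥ 8 gives C(9,2) = 36. Together 126.
Add back pairs where two caps are both exceeded: 3 + 1 + 1 = 5.
By inclusion–exclusion the count is 136 − 126 + 5 = 15.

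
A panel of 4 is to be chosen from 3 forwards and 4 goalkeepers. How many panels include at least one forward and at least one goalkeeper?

With no constraint there are C(7,4) = 35 possible selections.
Subtract selections that omit an entire group: no forwards → C(4,4) = 1; no goalkeepers → C(3,4) = 0.
Both groups omitted at once is impossible, so 35 − 1 = 34.

34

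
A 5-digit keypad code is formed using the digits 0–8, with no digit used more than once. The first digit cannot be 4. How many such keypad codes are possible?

13440

The first digit has 9−1 = 8 choices (anything except 4).
The remaining 4 digits are filled from the other 8 symbols without repetition: 8 × 7 × 6 × 5 = 1680.
Total: 8 × 1680 = 13440.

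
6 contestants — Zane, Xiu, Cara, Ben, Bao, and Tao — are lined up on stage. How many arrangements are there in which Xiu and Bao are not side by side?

There are 6! = 720 arrangements in all. If Xiu and Bao are adjacent, merging them into one block gives 2·(5)! = 240 arrangements.
So 720 − 240 = 480 arrangements keep them apart.

480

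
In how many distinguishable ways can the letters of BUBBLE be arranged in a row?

120

BUBBLE has 6 letters with B appearing 3 times.
Dividing 6! = 720 by 3! = 6 for the repeated letters gives 120.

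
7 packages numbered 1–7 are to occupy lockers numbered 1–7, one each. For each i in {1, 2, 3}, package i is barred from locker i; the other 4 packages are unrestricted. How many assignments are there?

3216

Let Aᵢ (for i ∈ {1, 2, 3}) be the placements that put package i in its forbidden locker. Any j of these fix j positions, leaving (7−j)! ways to fill the rest, and there are C(3,j) ways to pick which j.
By inclusion–exclusion, the number of valid placements is Σ_{j=0}^{3} (−1)^j C(3,j)·(7−j)!.
Computing: 5040 − 2160 + 360 − 24 = 3216.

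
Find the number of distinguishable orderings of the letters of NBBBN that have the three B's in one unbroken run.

Treat the 3 copies of B as a single block. The multiset to arrange is then {BBB, N, N}, 3 items in all.
That gives (3)!/(2!) = 3 arrangements.

3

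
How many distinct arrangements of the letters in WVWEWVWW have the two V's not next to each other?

There are 8!/(5!·2!) = 168 arrangements of WVWEWVWW in total.
Arrangements with the V's together: treat VV as one letter, giving (7)!/(5!) = 42.
Hence 168 − 42 = 126.

126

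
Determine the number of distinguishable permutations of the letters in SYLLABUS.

10080

SYLLABUS has 8 letters with L appearing twice and S appearing twice.
Dividing 8! = 40320 by 2!·2! = 4 for the repeated letters gives 10080.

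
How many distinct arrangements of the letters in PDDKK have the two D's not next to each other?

Total arrangements of PDDKK: 5!/(2!·2!) = 30.
Arrangements with the D's together: treat DD as one letter, giving (4)!/(2!) = 12.
Hence 30 − 12 = 18.

18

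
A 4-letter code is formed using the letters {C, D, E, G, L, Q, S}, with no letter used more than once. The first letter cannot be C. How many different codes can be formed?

The first letter has 7−1 = 6 choices (anything except C).
The remaining 3 letters are filled from the other 6 symbols without repetition: 6 × 5 × 4 = 120.
Total: 6 × 120 = 720.

720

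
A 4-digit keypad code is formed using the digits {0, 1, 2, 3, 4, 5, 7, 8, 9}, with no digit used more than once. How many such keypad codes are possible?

3024

Choose and order 4 of the 9 symbols: the first digit has 9 options, the next 8, then 7, 6.
That product is 9 × 8 × 7 × 6 = 3024.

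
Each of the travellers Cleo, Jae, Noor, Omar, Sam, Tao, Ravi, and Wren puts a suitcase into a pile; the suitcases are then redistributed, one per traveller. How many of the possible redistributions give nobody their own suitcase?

This is the derangement count D_8: permutations of 8 items with no fixed point.
By inclusion–exclusion this is Σ_{j=0}^{8} (−1)^j C(8,j)·(8−j)!.
Computing: 40320 − 40320 + 20160 − 6720 + 1680 − 336 + 56 − 8 + 1 = 14833.

14833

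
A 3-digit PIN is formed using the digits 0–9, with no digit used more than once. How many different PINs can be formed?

720

This is a permutation of 3 out of 10: P(10,3) = 10!/7!.
10 × 9 × 8 = 720.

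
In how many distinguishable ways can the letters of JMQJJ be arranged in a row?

20

The 5 letters of JMQJJ have repeats: J appearing 3 times.
So there are 5! / (3!) = 20 distinguishable arrangements.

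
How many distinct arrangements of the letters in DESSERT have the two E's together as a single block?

Treat the 2 copies of E as a single block. The multiset to arrange is then {EE, D, R, S, S, T}, 6 items in all.
That gives (6)!/(2!) = 360 arrangements.

360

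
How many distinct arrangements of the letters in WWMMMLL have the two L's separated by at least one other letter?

Total arrangements of WWMMMLL: 7!/(3!·2!·2!) = 210.
If the two L's are adjacent, glue them into one block, leaving 6 items to arrange: (6)!/(3!·2!) = 60 ways.
Subtracting, 210 − 60 = 150 arrangements keep the L's apart.

150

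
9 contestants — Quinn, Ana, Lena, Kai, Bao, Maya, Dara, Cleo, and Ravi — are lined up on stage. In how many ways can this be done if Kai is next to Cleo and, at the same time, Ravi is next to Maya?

Treat {Kai,Cleo} as one block (2 orders) and {Ravi,Maya} as another (2 orders).
That leaves 7 units to arrange: 2 × 2 × 7! = 4 × 5040 = 20160.

20160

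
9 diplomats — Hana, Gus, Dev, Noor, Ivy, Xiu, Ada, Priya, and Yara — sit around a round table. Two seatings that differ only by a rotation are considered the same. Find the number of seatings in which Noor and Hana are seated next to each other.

10080

Treat {Noor, Hana} as one unit (2 internal orders) and seat the resulting 8 units around the table: (7)! circular arrangements.
So 2 × (7)! = 2 × 5040 = 10080.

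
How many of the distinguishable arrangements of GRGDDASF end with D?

2520

Fix D in the last position and arrange the remaining 7 letters.
Those 7 letters have G appearing twice, giving (7)!/(2!) = 2520.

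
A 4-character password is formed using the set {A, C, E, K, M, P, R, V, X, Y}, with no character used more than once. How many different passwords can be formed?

5040

This is a permutation of 4 out of 10: P(10,4) = 10!/6!.
That product is 10 × 9 × 8 × 7 = 5040.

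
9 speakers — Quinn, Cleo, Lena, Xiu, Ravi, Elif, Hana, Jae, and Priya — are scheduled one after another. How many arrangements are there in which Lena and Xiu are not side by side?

There are 9! = 362880 arrangements in all. If Lena and Xiu are adjacent, merging them into one block gives 2·(8)! = 80640 arrangements.
So 362880 − 80640 = 282240 arrangements keep them apart.

282240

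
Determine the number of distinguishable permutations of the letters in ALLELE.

Letter multiplicities in ALLELE: A×1, E×2, L×3.
The number of distinct arrangements is 6!/(3!·2!) = 720/12 = 60.

60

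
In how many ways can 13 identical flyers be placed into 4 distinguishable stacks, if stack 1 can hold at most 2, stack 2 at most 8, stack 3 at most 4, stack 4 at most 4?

44

By stars and bars, unrestricted non-negative solutions to x_1+…+x_4 = 13 number C(13+3,3) = 560.
Subtract solutions that violate a single cap (substitute x_i' = x_i − (cap_i+1)): x_1 ≥ 3 gives C(13,3) = 286; x_2 ≥ 9 gives C(7,3) = 35; x_3 ≥ 5 gives C(11,3) = 165; x_4 ≥ 5 gives C(11,3) = 165. Together 651.
Add back pairs where two caps are both exceeded: 4 + 56 + 56 + 0 + 0 + 20 = 136.
Subtract triples: 0 + 0 + 1 + 0 = 1.
By inclusion–exclusion the count is 560 − 651 + 136 − 1 = 44.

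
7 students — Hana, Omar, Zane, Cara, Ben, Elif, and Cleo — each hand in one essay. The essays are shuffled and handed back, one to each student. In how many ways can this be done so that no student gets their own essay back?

Count assignments avoiding every fixed point. For any j of the 7 students fixed to their own essay, the other 7−j can be arranged in (7−j)! ways.
By inclusion–exclusion this is Σ_{j=0}^{7} (−1)^j C(7,j)·(7−j)!.
Computing: 5040 − 5040 + 2520 − 840 + 210 − 42 + 7 − 1 = 1854.

1854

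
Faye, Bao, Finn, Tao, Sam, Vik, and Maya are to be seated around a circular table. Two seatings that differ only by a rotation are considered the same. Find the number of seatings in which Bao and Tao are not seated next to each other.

480

Without the restriction there are (6)! = 720 seatings.
Those with Bao next to Tao: fuse the pair into one unit and seat 6 units around a circle — 2·(5)! = 240.
Subtracting, 720 − 240 = 480.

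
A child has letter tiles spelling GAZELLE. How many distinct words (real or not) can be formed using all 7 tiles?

Letter multiplicities in GAZELLE: A×1, E×2, G×1, L×2, Z×1.
Dividing 7! = 5040 by 2!·2! = 4 for the repeated letters gives 1260.

1260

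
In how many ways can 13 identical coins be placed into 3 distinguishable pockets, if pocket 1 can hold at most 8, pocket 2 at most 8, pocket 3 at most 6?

47

Ignoring the caps, the number of non-negative solutions to x_1+…+x_3 = 13 is C(15,2) = 105.
Subtract solutions that violate a single cap (substitute x_i' = x_i − (cap_i+1)): x_1 ≥ 9 gives C(6,2) = 15; x_2 ≥ 9 gives C(6,2) = 15; x_3 ≥ 7 gives C(8,2) = 28. Together 58.
No two caps can be exceeded simultaneously, so the pair terms are all 0.
By inclusion–exclusion the count is 105 − 58 + 0 = 47.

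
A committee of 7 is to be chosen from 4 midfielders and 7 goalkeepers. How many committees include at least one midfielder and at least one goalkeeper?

With no constraint there are C(11,7) = 330 possible selections.
Selections missing a whole group: no midfielders → C(7,7) = 1; no goalkeepers → C(4,7) = 0.
Both groups omitted at once is impossible, so 330 − 1 = 329.

329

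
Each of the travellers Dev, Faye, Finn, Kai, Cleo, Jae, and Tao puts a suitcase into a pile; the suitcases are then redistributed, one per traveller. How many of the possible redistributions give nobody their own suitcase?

1854

This is the derangement count D_7: permutations of 7 items with no fixed point.
By inclusion–exclusion this is Σ_{j=0}^{7} (−1)^j C(7,j)·(7−j)!.
Computing: 5040 − 5040 + 2520 − 840 + 210 − 42 + 7 − 1 = 1854.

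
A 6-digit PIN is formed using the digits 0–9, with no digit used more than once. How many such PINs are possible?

With no repetition, fill the 6 digits in order: 10 choices, then 9, down to 5.
That product is 10 × 9 × 8 × 7 × 6 × 5 = 151200.

151200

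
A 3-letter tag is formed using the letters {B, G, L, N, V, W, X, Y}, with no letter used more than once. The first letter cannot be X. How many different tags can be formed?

294

The first letter has 8−1 = 7 choices (anything except X).
The remaining 2 letters are filled from the other 7 symbols without repetition: 7 × 6 = 42.
Total: 7 × 42 = 294.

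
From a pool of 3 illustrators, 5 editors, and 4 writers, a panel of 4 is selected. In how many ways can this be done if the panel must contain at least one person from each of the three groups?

Total 4-person selections from all 12: C(12,4) = 495.
Selections missing a whole group: no illustrators → C(9,4) = 126; no editors → C(7,4) = 35; no writers → C(8,4) = 70.
Add back selections omitting two groups (i.e. drawn from a single group): C(3,4) + C(5,4) + C(4,4) = 6.
By inclusion–exclusion: 495 − 231 + 6 = 270.

270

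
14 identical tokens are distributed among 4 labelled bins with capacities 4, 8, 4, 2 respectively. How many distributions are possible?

31

By stars and bars, unrestricted non-negative solutions to x_1+…+x_4 = 14 number C(14+3,3) = 680.
Subtract solutions that violate a single cap (substitute x_i' = x_i − (cap_i+1)): x_1 ≥ 5 gives C(12,3) = 220; x_2 ≥ 9 gives C(8,3) = 56; x_3 ≥ 5 gives C(12,3) = 220; x_4 ≥ 3 gives C(14,3) = 364. Together 860.
Add back pairs where two caps are both exceeded: 1 + 35 + 84 + 1 + 10 + 84 = 215.
Subtract triples: 0 + 0 + 4 + 0 = 4.
By inclusion–exclusion the count is 680 − 860 + 215 − 4 = 31.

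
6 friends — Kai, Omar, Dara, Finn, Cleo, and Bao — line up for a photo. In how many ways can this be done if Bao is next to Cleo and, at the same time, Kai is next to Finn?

96

Treat {Bao,Cleo} as one block (2 orders) and {Kai,Finn} as another (2 orders).
That leaves 4 units to arrange: 2 × 2 × 4! = 4 × 24 = 96.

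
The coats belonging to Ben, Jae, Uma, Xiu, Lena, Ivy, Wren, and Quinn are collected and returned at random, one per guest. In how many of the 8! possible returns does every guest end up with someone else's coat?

14833

Count assignments avoiding every fixed point. For any j of the 8 guests fixed to their own coat, the other 8−j can be arranged in (8−j)! ways.
By inclusion–exclusion this is Σ_{j=0}^{8} (−1)^j C(8,j)·(8−j)!.
Computing: 40320 − 40320 + 20160 − 6720 + 1680 − 336 + 56 − 8 + 1 = 14833.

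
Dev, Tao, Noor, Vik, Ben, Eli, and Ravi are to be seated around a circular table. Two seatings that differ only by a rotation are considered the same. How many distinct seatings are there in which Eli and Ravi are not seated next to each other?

480

All circular seatings of 7 people number (6)! = 720.
Seatings with Eli beside Ravi: treat them as a block with 2 internal orders, giving 2 × (5)! = 240.
Subtracting, 720 − 240 = 480.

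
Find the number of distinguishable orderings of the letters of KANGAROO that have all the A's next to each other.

Treat the 2 copies of A as a single block. The multiset to arrange is then {AA, G, K, N, O, O, R}, 7 items in all.
That gives (7)!/(2!) = 2520 arrangements.

2520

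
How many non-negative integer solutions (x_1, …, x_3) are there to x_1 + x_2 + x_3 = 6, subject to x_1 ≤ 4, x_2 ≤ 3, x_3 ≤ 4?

Without the upper bounds there are C(8,2) = 28 ways to split 6 among 3 variables.
Subtract solutions that violate a single cap (substitute x_i' = x_i − (cap_i+1)): x_1 ≥ 5 gives C(3,2) = 3; x_2 ≥ 4 gives C(4,2) = 6; x_3 ≥ 5 gives C(3,2) = 3. Together 12.
No two caps can be exceeded simultaneously, so the pair terms are all 0.
By inclusion–exclusion the count is 28 − 12 + 0 = 16.

16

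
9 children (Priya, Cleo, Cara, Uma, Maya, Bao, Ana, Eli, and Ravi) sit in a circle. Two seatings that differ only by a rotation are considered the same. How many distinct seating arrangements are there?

40320

Around a circle, 9 distinct people have 9!/9 = (8)! = 40320 rotationally distinct seatings.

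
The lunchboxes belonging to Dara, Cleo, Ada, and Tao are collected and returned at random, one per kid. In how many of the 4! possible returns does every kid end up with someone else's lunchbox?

Let Aᵢ be the assignments in which kid i gets their own lunchbox. We want the size of the complement of A₁∪…∪A_4.
By inclusion–exclusion this is Σ_{j=0}^{4} (−1)^j C(4,j)·(4−j)!.
Computing: 24 − 24 + 12 − 4 + 1 = 9.

9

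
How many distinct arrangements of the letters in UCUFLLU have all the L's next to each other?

Treat the 2 copies of L as a single block. The multiset to arrange is then {LL, C, F, U, U, U}, 6 items in all.
That gives (6)!/(3!) = 120 arrangements.

120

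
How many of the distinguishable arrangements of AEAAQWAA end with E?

42

Fix E in the last position and arrange the remaining 7 letters.
Those 7 letters have A appearing 5 times, giving (7)!/(5!) = 42.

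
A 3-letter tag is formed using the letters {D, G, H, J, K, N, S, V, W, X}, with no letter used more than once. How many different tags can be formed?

720

Choose and order 3 of the 10 symbols: the first letter has 10 options, the next 9, then 8.
That product is 10 × 9 × 8 = 720.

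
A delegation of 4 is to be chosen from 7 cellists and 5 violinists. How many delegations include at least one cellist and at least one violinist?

455

With no constraint there are C(12,4) = 495 possible selections.
Selections missing a whole group: no cellists → C(5,4) = 5; no violinists → C(7,4) = 35.
Both groups omitted at once is impossible, so 495 − 40 = 455.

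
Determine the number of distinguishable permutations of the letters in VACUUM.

360

VACUUM has 6 letters with U appearing twice.
Dividing 6! = 720 by 2! = 2 for the repeated letters gives 360.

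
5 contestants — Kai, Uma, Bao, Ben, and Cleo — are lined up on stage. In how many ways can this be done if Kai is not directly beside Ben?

Of the 5! = 120 arrangements, those with Kai and Ben adjacent number 2 × 4! = 48 (treat the pair as a block with 2 internal orders).
Complementary counting: 120 − 48 = 72.

72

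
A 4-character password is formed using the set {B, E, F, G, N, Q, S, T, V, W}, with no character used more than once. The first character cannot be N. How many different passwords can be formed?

The first character has 10−1 = 9 choices (anything except N).
The remaining 3 characters are filled from the other 9 symbols without repetition: 9 × 8 × 7 = 504.
Total: 9 × 504 = 4536.

4536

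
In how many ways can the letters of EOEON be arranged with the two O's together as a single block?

12

Treat the 2 copies of O as a single block. The multiset to arrange is then {OO, E, E, N}, 4 items in all.
That gives (4)!/(2!) = 12 arrangements.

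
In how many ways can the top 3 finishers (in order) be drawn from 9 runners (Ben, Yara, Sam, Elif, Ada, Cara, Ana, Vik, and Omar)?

504

This is an ordered selection of 3 from 9: P(9,3).
That gives 9 × 8 × 7 = 504.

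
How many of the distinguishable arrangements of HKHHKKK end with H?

15

With the last slot taken by H, it remains to arrange the other 6 letters (KHHKKK).
Those 6 letters have H appearing twice and K appearing 4 times, giving (6)!/(4!·2!) = 15.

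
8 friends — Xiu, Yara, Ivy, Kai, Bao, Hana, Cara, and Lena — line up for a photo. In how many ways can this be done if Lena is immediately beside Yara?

10080

Treat {Lena, Yara} as a single unit. There are 7 units to order, and the pair itself can be ordered 2 ways.
So the count is 2·(7)! = 10080.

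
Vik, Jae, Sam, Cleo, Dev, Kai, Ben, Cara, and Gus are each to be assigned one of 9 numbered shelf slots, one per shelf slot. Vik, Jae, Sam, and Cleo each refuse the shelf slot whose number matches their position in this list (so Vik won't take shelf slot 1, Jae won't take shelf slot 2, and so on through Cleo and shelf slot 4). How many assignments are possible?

229080

Let Aᵢ (for 1 ≤ i ≤ 4) be the placements that put person i in their forbidden shelf slot. Any j of these fix j positions, leaving (9−j)! ways to fill the rest, and there are C(4,j) ways to pick which j.
By inclusion–exclusion, the number of valid placements is Σ_{j=0}^{4} (−1)^j C(4,j)·(9−j)!.
Computing: 362880 − 161280 + 30240 − 2880 + 120 = 229080.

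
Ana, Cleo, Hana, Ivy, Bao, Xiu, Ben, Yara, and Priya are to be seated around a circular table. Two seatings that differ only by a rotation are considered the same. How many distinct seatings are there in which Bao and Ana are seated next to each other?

Treat {Bao, Ana} as one unit (2 internal orders) and seat the resulting 8 units around the table: (7)! circular arrangements.
So 2 × (7)! = 2 × 5040 = 10080.

10080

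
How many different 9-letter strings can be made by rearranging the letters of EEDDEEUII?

3780

The 9 letters of EEDDEEUII have repeats: D appearing twice, E appearing 4 times, and I appearing twice.
The number of distinct arrangements is 9!/(4!·2!·2!) = 362880/96 = 3780.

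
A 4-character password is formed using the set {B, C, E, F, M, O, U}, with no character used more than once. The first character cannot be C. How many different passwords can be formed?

720

The first character has 7−1 = 6 choices (anything except C).
The remaining 3 characters are filled from the other 6 symbols without repetition: 6 × 5 × 4 = 120.
Total: 6 × 120 = 720.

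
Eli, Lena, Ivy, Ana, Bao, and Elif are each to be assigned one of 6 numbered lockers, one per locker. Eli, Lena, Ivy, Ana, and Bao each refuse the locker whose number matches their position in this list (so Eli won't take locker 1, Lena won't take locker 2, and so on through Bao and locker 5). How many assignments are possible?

309

Let Aᵢ (for 1 ≤ i ≤ 5) be the placements that put person i in their forbidden locker. Any j of these fix j positions, leaving (6−j)! ways to fill the rest, and there are C(5,j) ways to pick which j.
By inclusion–exclusion, the number of valid placements is Σ_{j=0}^{5} (−1)^j C(5,j)·(6−j)!.
Computing: 720 − 600 + 240 − 60 + 10 − 1 = 309.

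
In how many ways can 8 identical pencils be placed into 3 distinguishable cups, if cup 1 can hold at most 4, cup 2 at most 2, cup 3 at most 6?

Ignoring the caps, the number of non-negative solutions to x_1+…+x_3 = 8 is C(10,2) = 45.
Subtract solutions that violate a single cap (substitute x_i' = x_i − (cap_i+1)): x_1 ≥ 5 gives C(5,2) = 10; x_2 ≥ 3 gives C(7,2) = 21; x_3 ≥ 7 gives C(3,2) = 3. Together 34.
Add back pairs where two caps are both exceeded: 1 + 0 + 0 = 1.
By inclusion–exclusion the count is 45 − 34 + 1 = 12.

12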